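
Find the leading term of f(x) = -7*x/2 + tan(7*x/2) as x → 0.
343*x**3/24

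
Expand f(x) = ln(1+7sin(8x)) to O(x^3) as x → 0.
56*x - 1568*x**2 + O(x**3)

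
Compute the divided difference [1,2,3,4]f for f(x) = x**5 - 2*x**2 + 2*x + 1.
65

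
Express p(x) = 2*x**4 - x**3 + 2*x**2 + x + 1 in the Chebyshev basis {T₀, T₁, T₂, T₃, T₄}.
(11/4)T₀ + (1/4)T₁ + (2)T₂ + (-1/4)T₃ + (1/4)T₄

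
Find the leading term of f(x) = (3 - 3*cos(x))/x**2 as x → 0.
3/2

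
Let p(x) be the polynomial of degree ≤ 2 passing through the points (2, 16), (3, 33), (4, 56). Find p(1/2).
7/4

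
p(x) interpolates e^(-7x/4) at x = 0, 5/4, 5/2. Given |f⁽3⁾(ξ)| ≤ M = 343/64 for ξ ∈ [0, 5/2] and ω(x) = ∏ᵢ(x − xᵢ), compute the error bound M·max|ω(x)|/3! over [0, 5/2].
42875*sqrt(3)/110592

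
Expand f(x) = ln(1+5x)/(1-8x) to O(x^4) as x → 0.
5*x + 55*x**2/2 + 785*x**3/3 + O(x**4)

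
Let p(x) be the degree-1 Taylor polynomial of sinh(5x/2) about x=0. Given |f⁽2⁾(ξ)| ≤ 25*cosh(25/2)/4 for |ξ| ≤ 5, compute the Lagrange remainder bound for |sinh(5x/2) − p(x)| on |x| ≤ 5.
625*cosh(25/2)/8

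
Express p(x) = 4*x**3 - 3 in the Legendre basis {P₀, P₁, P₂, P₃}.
(-3)P₀ + (12/5)P₁ + (8/5)P₃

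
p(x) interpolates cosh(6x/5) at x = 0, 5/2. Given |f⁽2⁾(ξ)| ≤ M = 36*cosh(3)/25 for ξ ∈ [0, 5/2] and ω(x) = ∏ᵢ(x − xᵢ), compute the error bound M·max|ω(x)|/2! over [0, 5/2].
9*cosh(3)/8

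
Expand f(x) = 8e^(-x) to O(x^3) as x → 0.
8 - 8*x + 4*x**2 + O(x**3)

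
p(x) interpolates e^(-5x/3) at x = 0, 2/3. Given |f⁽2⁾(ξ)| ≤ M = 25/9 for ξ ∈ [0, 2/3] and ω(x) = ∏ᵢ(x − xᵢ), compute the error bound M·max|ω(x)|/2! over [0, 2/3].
25/162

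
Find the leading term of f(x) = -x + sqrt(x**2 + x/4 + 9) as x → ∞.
1/8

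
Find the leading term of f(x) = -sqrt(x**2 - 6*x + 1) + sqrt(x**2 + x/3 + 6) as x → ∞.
19/6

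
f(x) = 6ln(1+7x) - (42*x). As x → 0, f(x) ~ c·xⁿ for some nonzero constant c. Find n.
2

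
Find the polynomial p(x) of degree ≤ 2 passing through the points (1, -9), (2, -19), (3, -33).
-2*x**2 - 4*x - 3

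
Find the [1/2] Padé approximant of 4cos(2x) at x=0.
4/(2*x**2 + 1)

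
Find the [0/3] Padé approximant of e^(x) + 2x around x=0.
1/(-145*x**3/6 + 17*x**2/2 - 3*x + 1)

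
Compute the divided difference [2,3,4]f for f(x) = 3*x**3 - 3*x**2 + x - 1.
24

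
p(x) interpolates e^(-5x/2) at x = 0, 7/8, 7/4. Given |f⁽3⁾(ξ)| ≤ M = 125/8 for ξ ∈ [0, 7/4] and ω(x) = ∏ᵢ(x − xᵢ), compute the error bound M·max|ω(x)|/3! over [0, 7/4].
42875*sqrt(3)/110592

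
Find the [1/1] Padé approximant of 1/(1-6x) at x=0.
1/(1 - 6*x)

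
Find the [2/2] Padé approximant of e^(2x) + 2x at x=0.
(5*x**2/3 + 4*x + 1)/(1 - x**2/3)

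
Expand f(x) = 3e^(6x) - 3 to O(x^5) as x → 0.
18*x + 54*x**2 + 108*x**3 + 162*x**4 + O(x**5)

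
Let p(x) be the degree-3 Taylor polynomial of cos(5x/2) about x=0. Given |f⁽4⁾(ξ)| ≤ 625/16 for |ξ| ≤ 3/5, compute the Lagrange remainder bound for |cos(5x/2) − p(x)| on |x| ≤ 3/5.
27/128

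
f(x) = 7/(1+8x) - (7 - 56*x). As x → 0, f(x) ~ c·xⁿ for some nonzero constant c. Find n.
2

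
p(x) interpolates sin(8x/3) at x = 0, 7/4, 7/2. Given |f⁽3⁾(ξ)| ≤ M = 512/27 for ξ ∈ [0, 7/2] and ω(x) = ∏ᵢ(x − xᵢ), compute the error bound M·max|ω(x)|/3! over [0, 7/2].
2744*sqrt(3)/729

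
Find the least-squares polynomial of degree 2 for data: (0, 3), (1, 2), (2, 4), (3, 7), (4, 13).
103/35 + (-25/14)x + (15/14)x²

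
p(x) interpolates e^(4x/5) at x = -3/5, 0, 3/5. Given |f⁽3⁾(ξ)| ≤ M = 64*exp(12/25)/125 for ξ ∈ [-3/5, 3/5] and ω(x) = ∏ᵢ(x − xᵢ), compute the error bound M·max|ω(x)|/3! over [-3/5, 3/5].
64*sqrt(3)*exp(12/25)/15625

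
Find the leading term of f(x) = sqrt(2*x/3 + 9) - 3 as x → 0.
x/9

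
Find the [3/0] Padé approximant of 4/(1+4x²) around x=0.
4 - 16*x**2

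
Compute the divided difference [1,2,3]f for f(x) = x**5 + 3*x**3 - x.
108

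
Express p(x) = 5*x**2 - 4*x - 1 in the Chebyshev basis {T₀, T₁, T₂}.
(3/2)T₀ + (-4)T₁ + (5/2)T₂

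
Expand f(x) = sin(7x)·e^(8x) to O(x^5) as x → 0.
7*x + 56*x**2 + 1001*x**3/6 + 140*x**4 + O(x**5)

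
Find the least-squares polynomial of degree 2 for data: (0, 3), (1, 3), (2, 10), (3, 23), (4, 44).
107/35 + (-123/35)x + (24/7)x²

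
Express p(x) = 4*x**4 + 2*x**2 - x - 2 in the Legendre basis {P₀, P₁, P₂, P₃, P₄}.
(-8/15)P₀ - P₁ + (76/21)P₂ + (32/35)P₄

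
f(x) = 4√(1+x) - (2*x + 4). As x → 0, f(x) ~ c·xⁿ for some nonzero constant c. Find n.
2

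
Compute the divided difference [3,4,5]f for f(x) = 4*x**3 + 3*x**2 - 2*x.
51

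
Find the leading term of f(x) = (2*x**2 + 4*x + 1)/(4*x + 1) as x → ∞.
x/2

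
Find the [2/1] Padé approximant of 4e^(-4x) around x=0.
(32*x**2/3 - 32*x/3 + 4)/(4*x/3 + 1)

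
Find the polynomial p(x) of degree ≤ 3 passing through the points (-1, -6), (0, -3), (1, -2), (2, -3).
-x**2 + 2*x - 3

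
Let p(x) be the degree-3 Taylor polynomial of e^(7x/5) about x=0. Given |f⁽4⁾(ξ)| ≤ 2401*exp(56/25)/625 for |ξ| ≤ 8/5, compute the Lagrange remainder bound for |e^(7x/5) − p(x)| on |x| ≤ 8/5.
1229312*exp(56/25)/1171875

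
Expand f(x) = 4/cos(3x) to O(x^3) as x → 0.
4 + 18*x**2 + O(x**3)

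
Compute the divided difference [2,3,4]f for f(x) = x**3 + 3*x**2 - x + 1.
12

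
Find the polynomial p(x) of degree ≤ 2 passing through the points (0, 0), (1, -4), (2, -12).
-2*x**2 - 2*x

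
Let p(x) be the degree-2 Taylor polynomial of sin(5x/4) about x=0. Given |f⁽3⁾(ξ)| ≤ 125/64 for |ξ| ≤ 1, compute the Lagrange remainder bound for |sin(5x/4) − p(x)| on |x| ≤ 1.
125/384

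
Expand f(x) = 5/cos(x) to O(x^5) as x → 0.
5 + 5*x**2/2 + 25*x**4/24 + O(x**5)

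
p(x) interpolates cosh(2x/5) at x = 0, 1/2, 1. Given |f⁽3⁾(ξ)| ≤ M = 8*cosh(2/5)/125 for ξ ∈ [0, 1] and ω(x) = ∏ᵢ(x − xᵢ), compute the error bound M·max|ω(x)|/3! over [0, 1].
sqrt(3)*cosh(2/5)/3375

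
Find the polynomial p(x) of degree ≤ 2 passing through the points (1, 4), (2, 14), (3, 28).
2*x**2 + 4*x - 2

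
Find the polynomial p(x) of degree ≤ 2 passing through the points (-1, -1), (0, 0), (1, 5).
2*x**2 + 3*x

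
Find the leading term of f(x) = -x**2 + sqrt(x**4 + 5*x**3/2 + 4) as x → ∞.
5*x/4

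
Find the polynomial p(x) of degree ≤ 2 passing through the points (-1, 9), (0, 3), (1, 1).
2*x**2 - 4*x + 3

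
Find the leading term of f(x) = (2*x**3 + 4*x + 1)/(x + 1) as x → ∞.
2*x**2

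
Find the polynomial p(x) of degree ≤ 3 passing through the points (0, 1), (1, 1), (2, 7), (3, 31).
2*x**3 - 3*x**2 + x + 1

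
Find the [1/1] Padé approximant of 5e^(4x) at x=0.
(10*x + 5)/(1 - 2*x)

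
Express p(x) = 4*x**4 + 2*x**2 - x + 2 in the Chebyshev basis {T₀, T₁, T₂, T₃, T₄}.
(9/2)T₀ - T₁ + (3)T₂ + (1/2)T₄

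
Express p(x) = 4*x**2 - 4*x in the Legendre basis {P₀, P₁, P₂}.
(4/3)P₀ + (-4)P₁ + (8/3)P₂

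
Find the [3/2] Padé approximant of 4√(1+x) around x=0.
(x**3/8 + 9*x**2/4 + 6*x + 4)/(3*x**2/16 + x + 1)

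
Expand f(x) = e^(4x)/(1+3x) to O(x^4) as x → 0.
1 + x + 5*x**2 - 13*x**3/3 + O(x**4)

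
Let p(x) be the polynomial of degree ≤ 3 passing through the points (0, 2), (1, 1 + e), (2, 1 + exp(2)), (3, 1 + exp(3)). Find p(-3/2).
-35*exp(3)/16 - 189*e/16 + 121/16 + 135*exp(2)/16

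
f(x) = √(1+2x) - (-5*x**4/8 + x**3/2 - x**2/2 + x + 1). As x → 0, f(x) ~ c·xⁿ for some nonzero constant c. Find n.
5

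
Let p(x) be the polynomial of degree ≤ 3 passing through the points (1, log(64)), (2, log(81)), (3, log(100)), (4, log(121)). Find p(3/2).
-5*log(10)/8 + log(11)/8 + 15*log(2)/8 + 15*log(3)/4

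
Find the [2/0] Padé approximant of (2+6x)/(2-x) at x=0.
7*x**2/4 + 7*x/2 + 1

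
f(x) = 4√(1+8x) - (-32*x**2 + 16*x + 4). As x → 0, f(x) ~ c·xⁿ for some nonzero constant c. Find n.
3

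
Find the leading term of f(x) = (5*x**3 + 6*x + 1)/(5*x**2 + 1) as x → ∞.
x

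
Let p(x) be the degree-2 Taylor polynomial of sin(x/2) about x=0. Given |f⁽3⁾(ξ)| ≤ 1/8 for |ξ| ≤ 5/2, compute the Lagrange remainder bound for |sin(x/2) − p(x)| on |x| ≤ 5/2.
125/384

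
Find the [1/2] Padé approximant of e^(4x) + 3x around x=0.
(725*x/123 + 1)/(-32*x**2/123 - 136*x/123 + 1)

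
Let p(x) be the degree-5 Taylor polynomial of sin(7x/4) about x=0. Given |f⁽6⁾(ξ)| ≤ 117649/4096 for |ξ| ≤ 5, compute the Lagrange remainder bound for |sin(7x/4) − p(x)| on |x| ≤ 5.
367653125/589824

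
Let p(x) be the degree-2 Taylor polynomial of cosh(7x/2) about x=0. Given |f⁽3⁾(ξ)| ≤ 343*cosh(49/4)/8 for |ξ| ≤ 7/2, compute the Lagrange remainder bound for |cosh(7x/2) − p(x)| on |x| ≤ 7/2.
117649*cosh(49/4)/384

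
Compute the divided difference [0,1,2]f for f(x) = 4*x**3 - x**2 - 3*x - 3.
11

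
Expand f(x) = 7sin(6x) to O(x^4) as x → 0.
42*x - 252*x**3 + O(x**4)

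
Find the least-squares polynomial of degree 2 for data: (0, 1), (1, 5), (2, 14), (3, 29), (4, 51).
6/5 + (2/5)x + (3)x²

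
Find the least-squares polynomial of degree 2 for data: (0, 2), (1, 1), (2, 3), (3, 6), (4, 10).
62/35 + (-73/70)x + (11/14)x²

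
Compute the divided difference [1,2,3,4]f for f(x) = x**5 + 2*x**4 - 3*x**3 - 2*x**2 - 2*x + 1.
82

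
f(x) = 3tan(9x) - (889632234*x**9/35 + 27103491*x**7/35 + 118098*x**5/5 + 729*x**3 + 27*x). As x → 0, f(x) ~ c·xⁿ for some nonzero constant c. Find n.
11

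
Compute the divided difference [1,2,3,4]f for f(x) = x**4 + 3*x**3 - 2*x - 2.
13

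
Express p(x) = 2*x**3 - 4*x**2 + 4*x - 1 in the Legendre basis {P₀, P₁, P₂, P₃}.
(-7/3)P₀ + (26/5)P₁ + (-8/3)P₂ + (4/5)P₃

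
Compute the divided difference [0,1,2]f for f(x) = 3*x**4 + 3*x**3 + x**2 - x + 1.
31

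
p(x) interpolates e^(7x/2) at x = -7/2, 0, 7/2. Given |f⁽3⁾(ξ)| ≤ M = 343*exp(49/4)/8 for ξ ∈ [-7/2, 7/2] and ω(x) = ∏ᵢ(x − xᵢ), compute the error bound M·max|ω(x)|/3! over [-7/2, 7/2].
117649*sqrt(3)*exp(49/4)/1728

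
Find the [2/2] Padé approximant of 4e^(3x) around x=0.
(3*x**2 + 6*x + 4)/(3*x**2/4 - 3*x/2 + 1)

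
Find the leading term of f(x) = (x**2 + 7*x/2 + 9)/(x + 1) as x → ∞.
x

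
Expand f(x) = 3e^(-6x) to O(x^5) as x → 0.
3 - 18*x + 54*x**2 - 108*x**3 + 162*x**4 + O(x**5)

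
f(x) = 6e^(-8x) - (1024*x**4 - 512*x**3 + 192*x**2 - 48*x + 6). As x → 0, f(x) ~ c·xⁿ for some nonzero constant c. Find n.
5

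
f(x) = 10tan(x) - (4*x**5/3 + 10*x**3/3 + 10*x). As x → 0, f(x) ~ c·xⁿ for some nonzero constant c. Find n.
7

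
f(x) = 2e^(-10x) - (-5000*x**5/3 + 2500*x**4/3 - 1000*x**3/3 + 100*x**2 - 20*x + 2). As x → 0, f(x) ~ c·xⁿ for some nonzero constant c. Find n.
6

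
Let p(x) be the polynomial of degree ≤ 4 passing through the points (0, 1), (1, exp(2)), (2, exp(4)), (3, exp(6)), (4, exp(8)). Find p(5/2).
-5*exp(8)/128 - 5*exp(2)/32 + 3/128 + 45*exp(4)/64 + 15*exp(6)/32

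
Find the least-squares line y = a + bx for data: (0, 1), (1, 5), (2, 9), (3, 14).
a = 4/5, b = 43/10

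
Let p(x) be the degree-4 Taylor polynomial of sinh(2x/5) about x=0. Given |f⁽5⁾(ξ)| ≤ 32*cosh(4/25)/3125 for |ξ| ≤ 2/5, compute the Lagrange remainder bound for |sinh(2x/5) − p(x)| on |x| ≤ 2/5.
128*cosh(4/25)/146484375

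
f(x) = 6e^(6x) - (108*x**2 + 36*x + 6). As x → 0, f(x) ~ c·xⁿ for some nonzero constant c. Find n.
3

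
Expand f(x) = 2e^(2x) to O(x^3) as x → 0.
2 + 4*x + 4*x**2 + O(x**3)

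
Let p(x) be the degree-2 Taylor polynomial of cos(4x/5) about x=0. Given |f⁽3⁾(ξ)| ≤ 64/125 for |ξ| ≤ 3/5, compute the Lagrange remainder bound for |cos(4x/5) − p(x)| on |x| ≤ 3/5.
288/15625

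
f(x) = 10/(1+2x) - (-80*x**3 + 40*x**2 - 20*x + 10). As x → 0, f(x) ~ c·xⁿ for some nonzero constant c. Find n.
4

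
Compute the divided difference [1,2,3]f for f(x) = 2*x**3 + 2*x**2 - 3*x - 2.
14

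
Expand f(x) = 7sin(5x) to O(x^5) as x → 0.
35*x - 875*x**3/6 + O(x**5)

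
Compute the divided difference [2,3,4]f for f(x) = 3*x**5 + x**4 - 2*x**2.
908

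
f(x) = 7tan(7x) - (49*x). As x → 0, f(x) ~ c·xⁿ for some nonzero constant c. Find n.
3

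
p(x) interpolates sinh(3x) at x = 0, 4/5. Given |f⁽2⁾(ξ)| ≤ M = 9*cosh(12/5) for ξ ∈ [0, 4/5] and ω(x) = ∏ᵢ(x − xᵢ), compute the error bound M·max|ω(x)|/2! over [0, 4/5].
18*cosh(12/5)/25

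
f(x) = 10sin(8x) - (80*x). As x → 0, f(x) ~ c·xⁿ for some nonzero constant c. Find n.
3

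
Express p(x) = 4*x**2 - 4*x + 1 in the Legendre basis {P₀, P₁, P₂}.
(7/3)P₀ + (-4)P₁ + (8/3)P₂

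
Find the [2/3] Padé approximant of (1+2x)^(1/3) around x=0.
(14*x**2/9 + 8*x/3 + 1)/(-4*x**3/81 + 2*x**2/3 + 2*x + 1)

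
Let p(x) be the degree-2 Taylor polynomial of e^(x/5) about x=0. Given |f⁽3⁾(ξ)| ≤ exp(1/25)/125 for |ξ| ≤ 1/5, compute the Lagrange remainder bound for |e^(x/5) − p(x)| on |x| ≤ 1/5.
exp(1/25)/93750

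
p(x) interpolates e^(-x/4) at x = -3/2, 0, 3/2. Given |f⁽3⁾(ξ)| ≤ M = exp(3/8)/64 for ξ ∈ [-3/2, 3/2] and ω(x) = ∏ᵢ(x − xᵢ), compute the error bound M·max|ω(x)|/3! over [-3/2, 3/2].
sqrt(3)*exp(3/8)/512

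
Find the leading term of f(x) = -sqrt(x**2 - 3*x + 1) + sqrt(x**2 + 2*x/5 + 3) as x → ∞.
17/10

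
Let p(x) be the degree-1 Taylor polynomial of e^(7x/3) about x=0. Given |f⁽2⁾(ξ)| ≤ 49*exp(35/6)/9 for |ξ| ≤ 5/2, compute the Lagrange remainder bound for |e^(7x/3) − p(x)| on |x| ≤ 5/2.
1225*exp(35/6)/72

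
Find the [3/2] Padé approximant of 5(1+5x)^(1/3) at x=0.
(875*x**3/81 + 175*x**2/3 + 35*x + 5)/(50*x**2/9 + 16*x/3 + 1)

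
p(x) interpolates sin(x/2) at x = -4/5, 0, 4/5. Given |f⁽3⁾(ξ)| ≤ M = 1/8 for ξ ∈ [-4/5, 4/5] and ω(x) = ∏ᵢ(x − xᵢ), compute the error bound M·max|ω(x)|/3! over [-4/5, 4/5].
8*sqrt(3)/3375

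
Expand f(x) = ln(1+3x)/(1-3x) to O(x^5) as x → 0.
3*x + 9*x**2/2 + 45*x**3/2 + 189*x**4/4 + O(x**5)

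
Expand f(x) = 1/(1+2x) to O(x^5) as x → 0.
1 - 2*x + 4*x**2 - 8*x**3 + 16*x**4 + O(x**5)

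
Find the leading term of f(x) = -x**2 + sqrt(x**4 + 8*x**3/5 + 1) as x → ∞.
4*x/5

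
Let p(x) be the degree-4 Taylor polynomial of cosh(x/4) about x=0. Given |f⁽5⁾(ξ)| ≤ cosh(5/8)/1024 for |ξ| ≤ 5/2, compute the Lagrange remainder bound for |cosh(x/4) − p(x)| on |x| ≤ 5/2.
625*cosh(5/8)/786432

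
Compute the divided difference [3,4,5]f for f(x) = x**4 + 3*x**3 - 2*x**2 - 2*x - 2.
131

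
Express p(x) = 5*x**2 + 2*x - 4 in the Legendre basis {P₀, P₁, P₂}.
(-7/3)P₀ + (2)P₁ + (10/3)P₂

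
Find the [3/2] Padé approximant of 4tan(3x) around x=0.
(-36*x**3/5 + 12*x)/(1 - 18*x**2/5)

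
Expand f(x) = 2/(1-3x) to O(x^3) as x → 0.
2 + 6*x + 18*x**2 + O(x**3)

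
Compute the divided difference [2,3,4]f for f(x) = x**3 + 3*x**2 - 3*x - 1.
12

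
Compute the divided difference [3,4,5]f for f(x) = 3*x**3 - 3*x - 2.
36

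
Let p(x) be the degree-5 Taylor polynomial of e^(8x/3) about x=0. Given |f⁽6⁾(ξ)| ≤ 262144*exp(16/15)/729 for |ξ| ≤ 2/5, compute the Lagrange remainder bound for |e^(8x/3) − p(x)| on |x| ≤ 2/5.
1048576*exp(16/15)/512578125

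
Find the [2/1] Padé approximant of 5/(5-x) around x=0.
1/(1 - x/5)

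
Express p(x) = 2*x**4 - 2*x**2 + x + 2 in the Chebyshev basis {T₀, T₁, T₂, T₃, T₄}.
(7/4)T₀ + T₁ + (1/4)T₄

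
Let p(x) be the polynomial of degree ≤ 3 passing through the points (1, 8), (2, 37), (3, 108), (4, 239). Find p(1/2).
29/8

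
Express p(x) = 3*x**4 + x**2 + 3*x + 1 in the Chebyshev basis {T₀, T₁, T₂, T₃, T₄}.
(21/8)T₀ + (3)T₁ + (2)T₂ + (3/8)T₄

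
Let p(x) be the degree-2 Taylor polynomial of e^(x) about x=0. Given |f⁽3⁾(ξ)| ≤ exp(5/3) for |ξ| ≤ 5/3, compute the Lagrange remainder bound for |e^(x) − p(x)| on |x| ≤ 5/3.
125*exp(5/3)/162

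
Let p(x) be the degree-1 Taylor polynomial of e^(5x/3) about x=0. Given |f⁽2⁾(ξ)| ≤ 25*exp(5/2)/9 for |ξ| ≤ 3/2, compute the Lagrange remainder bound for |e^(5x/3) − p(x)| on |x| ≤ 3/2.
25*exp(5/2)/8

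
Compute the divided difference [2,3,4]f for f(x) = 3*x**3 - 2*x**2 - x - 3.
25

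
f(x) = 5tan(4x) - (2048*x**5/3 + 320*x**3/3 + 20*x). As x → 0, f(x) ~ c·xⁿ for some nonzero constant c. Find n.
7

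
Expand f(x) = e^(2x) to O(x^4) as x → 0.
1 + 2*x + 2*x**2 + 4*x**3/3 + O(x**4)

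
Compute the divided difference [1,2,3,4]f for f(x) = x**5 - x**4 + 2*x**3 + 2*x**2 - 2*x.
57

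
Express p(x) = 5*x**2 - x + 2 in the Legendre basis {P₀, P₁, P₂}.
(11/3)P₀ - P₁ + (10/3)P₂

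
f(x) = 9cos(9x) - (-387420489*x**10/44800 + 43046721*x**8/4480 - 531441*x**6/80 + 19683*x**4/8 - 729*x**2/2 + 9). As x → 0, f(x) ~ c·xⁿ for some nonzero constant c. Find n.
12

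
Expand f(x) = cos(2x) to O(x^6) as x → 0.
1 - 2*x**2 + 2*x**4/3 + O(x**6)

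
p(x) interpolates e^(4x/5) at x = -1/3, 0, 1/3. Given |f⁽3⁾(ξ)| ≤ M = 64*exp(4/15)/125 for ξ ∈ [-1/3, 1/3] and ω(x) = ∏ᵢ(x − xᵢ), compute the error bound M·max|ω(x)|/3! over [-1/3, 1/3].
64*sqrt(3)*exp(4/15)/91125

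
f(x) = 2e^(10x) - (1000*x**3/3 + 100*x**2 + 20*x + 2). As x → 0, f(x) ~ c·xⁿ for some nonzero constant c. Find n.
4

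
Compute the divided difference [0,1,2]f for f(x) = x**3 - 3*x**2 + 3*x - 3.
0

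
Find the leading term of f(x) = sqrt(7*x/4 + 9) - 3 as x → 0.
7*x/24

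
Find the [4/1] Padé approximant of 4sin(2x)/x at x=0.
16*x**4/15 - 16*x**2/3 + 8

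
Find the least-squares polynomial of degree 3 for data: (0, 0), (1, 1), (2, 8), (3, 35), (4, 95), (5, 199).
13/126 + (1055/756)x + (-184/63)x² + (229/108)x³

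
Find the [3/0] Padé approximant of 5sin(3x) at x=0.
-45*x**3/2 + 15*x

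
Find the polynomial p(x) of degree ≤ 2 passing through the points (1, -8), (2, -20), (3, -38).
-3*x**2 - 3*x - 2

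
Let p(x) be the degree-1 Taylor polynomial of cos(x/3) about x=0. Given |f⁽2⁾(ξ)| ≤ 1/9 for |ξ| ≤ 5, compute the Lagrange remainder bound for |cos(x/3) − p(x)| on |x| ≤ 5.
25/18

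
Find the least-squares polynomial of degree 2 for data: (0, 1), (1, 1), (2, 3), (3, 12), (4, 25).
46/35 + (-247/70)x + (33/14)x²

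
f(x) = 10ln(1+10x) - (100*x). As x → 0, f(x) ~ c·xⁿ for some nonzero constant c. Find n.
2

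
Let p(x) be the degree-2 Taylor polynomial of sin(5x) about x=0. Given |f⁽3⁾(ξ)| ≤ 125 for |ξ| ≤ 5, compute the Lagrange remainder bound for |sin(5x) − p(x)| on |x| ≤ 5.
15625/6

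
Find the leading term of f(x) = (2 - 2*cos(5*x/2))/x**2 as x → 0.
25/4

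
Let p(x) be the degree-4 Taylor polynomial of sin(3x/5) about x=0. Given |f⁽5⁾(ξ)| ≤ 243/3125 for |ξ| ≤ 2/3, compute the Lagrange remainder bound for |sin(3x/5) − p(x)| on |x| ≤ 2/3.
4/46875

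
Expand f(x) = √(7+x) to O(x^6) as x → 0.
sqrt(7) + sqrt(7)*x/14 - sqrt(7)*x**2/392 + sqrt(7)*x**3/5488 - 5*sqrt(7)*x**4/307328 + sqrt(7)*x**5/614656 + O(x**6)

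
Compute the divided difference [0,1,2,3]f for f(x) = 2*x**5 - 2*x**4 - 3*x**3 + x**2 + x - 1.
35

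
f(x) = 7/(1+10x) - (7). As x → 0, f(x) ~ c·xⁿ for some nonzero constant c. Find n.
1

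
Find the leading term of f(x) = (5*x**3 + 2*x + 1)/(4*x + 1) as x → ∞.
5*x**2/4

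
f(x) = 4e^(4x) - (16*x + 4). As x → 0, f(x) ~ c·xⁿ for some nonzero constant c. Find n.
2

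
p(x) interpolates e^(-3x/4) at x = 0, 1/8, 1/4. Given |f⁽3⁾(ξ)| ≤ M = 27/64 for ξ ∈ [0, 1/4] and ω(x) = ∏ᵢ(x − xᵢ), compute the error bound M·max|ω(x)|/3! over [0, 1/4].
sqrt(3)/32768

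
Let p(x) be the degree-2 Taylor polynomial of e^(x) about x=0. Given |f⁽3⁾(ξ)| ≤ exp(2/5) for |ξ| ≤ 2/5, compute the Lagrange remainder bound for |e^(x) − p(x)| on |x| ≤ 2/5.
4*exp(2/5)/375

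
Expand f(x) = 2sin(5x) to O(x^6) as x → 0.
10*x - 125*x**3/3 + 625*x**5/12 + O(x**6)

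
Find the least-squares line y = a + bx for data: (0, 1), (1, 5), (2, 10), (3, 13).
a = 11/10, b = 41/10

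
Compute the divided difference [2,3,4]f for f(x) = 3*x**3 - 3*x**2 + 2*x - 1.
24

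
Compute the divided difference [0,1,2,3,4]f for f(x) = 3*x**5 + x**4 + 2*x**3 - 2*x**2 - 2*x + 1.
31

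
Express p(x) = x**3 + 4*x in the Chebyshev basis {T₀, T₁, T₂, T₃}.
(19/4)T₁ + (1/4)T₃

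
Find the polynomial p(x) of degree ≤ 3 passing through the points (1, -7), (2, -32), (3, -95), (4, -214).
-3*x**3 - x**2 - x - 2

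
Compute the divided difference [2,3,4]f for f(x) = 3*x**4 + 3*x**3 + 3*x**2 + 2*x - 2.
195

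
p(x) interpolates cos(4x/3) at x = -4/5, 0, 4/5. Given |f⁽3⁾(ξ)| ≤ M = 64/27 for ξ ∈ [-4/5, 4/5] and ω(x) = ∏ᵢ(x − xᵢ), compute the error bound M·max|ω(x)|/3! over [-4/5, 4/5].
4096*sqrt(3)/91125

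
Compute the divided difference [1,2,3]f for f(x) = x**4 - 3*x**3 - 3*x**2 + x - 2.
4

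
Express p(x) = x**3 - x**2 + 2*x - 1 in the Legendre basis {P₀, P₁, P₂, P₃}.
(-4/3)P₀ + (13/5)P₁ + (-2/3)P₂ + (2/5)P₃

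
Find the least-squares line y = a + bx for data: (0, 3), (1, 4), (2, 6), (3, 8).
a = 27/10, b = 17/10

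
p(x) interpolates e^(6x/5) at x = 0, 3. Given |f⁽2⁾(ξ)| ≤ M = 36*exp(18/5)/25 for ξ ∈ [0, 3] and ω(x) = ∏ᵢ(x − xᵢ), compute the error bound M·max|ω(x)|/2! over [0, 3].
81*exp(18/5)/50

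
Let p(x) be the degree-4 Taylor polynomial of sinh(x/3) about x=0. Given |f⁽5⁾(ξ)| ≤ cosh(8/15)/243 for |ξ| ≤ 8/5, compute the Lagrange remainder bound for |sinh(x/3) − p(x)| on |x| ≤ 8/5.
4096*cosh(8/15)/11390625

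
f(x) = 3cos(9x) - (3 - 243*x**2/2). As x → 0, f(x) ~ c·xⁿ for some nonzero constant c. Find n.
4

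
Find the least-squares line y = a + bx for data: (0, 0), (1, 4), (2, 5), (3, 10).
a = 1/10, b = 31/10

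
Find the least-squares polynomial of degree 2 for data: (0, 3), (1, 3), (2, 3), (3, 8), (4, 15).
116/35 + (-177/70)x + (19/14)x²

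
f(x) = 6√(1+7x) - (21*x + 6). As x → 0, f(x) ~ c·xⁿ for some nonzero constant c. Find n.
2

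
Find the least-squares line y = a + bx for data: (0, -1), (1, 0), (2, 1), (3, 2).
a = -1, b = 1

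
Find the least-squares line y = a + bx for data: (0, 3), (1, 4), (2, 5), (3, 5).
a = 16/5, b = 7/10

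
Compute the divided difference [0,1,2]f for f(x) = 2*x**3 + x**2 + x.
7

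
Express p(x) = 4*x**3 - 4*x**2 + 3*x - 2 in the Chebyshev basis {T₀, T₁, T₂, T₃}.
(-4)T₀ + (6)T₁ + (-2)T₂ + T₃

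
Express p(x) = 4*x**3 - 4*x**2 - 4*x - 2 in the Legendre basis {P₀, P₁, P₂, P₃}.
(-10/3)P₀ + (-8/5)P₁ + (-8/3)P₂ + (8/5)P₃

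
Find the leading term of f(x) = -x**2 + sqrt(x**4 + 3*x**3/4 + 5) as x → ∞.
3*x/8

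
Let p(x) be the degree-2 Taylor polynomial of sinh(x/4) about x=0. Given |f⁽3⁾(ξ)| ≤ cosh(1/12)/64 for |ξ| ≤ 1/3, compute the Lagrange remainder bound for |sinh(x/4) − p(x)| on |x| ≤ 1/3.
cosh(1/12)/10368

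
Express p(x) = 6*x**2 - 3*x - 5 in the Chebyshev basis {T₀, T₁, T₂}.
(-2)T₀ + (-3)T₁ + (3)T₂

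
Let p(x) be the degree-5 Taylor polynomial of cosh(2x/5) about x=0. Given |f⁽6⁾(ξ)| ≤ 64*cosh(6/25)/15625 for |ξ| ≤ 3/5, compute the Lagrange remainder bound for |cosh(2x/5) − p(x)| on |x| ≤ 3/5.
324*cosh(6/25)/1220703125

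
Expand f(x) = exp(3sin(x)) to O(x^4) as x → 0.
1 + 3*x + 9*x**2/2 + 4*x**3 + O(x**4)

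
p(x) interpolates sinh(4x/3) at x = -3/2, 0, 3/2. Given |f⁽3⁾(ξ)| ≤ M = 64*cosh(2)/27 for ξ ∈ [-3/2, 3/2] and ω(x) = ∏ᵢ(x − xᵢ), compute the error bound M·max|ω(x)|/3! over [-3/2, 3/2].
8*sqrt(3)*cosh(2)/27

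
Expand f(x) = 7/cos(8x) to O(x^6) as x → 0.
7 + 224*x**2 + 17920*x**4/3 + O(x**6)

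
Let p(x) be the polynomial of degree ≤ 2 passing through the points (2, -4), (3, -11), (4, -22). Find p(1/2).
-1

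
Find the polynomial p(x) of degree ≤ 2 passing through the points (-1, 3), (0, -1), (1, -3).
x**2 - 3*x - 1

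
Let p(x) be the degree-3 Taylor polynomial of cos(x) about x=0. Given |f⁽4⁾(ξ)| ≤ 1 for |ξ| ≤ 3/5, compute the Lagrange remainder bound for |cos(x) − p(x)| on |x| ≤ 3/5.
27/5000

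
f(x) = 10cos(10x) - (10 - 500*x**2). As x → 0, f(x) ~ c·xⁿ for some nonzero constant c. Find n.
4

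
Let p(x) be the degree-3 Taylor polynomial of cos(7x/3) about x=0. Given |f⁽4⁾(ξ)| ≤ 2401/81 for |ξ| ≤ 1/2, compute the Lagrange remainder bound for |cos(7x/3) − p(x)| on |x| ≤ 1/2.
2401/31104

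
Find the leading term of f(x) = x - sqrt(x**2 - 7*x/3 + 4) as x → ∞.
7/6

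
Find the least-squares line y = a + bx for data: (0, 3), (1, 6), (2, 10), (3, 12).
a = 31/10, b = 31/10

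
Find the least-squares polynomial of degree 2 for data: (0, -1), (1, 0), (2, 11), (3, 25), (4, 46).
-51/35 + (-27/70)x + (43/14)x²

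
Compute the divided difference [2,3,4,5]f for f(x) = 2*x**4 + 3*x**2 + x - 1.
28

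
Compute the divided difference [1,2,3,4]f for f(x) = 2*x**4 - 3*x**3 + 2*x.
17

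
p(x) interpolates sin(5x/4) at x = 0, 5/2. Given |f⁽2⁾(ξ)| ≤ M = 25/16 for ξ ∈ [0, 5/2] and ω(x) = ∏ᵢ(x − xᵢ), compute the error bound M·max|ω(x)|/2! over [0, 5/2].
625/512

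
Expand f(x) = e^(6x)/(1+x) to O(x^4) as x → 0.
1 + 5*x + 13*x**2 + 23*x**3 + O(x**4)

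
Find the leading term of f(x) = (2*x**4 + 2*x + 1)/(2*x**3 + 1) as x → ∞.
x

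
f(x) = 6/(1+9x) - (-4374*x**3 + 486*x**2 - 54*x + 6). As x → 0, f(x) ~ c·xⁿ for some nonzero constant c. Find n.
4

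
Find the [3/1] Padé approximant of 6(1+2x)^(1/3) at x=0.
(-16*x**3/27 + 8*x**2/3 + 12*x + 6)/(4*x/3 + 1)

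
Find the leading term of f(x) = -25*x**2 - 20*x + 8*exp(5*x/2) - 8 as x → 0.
125*x**3/6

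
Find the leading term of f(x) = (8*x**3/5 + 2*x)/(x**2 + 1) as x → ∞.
8*x/5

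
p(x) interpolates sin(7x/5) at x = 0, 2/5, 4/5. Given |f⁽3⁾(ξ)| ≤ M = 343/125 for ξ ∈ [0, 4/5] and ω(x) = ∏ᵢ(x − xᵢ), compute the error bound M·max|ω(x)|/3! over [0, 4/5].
2744*sqrt(3)/421875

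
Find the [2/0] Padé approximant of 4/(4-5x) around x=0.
25*x**2/16 + 5*x/4 + 1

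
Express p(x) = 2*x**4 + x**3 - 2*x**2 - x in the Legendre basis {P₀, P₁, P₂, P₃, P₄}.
(-4/15)P₀ + (-2/5)P₁ + (-4/21)P₂ + (2/5)P₃ + (16/35)P₄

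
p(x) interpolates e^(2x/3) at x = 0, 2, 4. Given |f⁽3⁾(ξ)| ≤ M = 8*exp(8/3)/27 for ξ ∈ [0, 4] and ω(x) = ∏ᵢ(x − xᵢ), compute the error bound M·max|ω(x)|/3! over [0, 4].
64*sqrt(3)*exp(8/3)/729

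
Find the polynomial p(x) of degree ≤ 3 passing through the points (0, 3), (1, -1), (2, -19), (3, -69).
-3*x**3 + 2*x**2 - 3*x + 3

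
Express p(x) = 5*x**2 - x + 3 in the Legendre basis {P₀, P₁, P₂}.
(14/3)P₀ - P₁ + (10/3)P₂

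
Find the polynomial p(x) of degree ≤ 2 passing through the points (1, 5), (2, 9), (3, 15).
x**2 + x + 3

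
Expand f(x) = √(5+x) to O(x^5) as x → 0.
sqrt(5) + sqrt(5)*x/10 - sqrt(5)*x**2/200 + sqrt(5)*x**3/2000 - sqrt(5)*x**4/16000 + O(x**5)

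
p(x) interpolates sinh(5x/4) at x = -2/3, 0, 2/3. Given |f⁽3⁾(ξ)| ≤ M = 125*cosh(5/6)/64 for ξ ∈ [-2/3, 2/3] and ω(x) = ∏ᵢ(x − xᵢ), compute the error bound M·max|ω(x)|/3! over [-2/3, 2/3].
125*sqrt(3)*cosh(5/6)/5832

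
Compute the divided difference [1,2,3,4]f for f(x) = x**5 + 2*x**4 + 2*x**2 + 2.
85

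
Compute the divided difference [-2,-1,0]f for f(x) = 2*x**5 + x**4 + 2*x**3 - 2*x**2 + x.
-31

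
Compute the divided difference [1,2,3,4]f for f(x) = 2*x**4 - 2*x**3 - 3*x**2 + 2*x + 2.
18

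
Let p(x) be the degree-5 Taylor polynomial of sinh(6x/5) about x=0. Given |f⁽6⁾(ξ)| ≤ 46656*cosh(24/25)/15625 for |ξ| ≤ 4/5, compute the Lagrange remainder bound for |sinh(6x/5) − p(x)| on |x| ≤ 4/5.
1327104*cosh(24/25)/1220703125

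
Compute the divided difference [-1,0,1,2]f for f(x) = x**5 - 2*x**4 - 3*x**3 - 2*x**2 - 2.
-2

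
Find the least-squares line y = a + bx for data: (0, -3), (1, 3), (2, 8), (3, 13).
a = -27/10, b = 53/10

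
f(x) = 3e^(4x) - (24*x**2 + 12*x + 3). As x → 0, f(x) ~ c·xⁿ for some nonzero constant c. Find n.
3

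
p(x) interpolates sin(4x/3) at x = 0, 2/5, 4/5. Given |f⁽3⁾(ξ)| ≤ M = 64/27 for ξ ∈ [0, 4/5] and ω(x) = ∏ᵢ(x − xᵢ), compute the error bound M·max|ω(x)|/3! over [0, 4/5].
512*sqrt(3)/91125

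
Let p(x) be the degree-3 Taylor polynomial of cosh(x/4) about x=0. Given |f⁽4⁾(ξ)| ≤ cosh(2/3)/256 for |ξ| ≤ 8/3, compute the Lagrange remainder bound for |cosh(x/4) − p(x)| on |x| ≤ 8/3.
2*cosh(2/3)/243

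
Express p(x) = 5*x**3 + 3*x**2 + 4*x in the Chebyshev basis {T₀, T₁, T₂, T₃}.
(3/2)T₀ + (31/4)T₁ + (3/2)T₂ + (5/4)T₃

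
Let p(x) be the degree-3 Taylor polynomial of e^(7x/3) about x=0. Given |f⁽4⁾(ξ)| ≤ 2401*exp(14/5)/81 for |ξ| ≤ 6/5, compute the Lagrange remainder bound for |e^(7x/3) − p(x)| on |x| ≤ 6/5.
4802*exp(14/5)/1875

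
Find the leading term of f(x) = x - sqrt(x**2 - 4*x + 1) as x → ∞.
2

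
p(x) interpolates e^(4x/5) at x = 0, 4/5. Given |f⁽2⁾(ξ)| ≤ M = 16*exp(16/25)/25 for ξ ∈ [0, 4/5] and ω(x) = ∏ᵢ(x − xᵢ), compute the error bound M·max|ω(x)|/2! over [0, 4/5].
32*exp(16/25)/625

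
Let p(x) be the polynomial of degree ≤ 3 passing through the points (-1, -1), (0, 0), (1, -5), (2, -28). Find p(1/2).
-1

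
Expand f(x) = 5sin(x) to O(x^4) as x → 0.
5*x - 5*x**3/6 + O(x**4)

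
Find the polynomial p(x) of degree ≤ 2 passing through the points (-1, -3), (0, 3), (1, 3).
-3*x**2 + 3*x + 3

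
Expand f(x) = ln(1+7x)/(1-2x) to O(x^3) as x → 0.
7*x - 21*x**2/2 + O(x**3)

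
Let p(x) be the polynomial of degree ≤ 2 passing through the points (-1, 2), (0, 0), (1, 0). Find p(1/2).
-1/4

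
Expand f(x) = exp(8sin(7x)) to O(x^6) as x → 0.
1 + 56*x + 1568*x**2 + 28812*x**3 + 384160*x**4 + 58101799*x**5/15 + O(x**6)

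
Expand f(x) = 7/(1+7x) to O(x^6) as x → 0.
7 - 49*x + 343*x**2 - 2401*x**3 + 16807*x**4 - 117649*x**5 + O(x**6)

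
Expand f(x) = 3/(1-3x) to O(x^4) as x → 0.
3 + 9*x + 27*x**2 + 81*x**3 + O(x**4)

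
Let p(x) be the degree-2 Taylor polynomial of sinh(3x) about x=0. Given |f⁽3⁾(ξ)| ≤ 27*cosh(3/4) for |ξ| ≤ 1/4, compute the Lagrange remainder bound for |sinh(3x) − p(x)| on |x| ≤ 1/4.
9*cosh(3/4)/128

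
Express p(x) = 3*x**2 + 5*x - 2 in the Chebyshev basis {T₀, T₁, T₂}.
(-1/2)T₀ + (5)T₁ + (3/2)T₂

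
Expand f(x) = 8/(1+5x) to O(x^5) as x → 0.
8 - 40*x + 200*x**2 - 1000*x**3 + 5000*x**4 + O(x**5)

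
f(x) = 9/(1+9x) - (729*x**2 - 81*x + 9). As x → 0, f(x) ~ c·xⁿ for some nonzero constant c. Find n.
3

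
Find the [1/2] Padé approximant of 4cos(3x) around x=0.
4/(9*x**2/2 + 1)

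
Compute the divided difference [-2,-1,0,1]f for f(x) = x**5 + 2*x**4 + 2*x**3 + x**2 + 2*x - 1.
3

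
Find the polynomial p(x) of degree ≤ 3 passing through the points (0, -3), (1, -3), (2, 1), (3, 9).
2*x**2 - 2*x - 3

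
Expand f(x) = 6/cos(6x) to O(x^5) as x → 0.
6 + 108*x**2 + 1620*x**4 + O(x**5)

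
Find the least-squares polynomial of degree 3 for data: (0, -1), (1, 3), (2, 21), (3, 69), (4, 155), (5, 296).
-61/63 + (163/378)x + (299/252)x² + (229/108)x³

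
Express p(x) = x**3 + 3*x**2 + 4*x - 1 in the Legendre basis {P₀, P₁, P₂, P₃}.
(23/5)P₁ + (2)P₂ + (2/5)P₃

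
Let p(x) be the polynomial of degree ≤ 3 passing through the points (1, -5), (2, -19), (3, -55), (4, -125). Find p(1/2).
-5/2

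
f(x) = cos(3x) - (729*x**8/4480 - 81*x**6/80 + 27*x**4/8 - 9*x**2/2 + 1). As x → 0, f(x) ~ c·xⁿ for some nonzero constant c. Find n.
10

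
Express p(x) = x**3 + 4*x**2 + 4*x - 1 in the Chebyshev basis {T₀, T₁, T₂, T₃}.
T₀ + (19/4)T₁ + (2)T₂ + (1/4)T₃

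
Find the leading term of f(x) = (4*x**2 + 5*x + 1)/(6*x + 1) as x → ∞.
2*x/3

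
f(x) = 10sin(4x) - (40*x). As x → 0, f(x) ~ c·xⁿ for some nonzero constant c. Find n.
3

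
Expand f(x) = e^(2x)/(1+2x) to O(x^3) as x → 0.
1 + 2*x**2 + O(x**3)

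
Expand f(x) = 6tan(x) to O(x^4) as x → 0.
6*x + 2*x**3 + O(x**4)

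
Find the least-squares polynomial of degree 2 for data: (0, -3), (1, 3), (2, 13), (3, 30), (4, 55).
-18/7 + (101/70)x + (45/14)x²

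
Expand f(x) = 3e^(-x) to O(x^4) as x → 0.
3 - 3*x + 3*x**2/2 - x**3/2 + O(x**4)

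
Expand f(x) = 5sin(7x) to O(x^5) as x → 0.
35*x - 1715*x**3/6 + O(x**5)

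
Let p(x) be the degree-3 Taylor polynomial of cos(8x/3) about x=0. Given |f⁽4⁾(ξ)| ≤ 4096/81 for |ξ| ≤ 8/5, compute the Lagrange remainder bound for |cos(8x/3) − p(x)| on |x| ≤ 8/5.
2097152/151875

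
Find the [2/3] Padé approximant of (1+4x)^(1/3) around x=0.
(56*x**2/9 + 16*x/3 + 1)/(-32*x**3/81 + 8*x**2/3 + 4*x + 1)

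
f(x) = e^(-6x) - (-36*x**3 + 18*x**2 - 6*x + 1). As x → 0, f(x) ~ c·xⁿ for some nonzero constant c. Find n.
4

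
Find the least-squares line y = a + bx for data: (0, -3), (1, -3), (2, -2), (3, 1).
a = -37/10, b = 13/10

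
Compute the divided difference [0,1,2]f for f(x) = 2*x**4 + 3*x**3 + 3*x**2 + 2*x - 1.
26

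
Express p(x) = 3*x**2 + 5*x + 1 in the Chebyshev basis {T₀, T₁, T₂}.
(5/2)T₀ + (5)T₁ + (3/2)T₂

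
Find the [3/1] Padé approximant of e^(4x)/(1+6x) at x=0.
(1552*x**3/123 + 320*x**2/41 + 168*x/41 + 1)/(250*x/41 + 1)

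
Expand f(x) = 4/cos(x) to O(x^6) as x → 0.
4 + 2*x**2 + 5*x**4/6 + O(x**6)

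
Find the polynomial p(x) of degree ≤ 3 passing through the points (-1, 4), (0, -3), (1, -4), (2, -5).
-x**3 + 3*x**2 - 3*x - 3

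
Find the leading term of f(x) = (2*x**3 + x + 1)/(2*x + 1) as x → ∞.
x**2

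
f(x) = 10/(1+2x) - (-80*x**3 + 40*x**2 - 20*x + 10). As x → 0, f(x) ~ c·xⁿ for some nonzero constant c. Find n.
4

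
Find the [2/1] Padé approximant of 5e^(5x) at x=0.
(125*x**2/6 + 50*x/3 + 5)/(1 - 5*x/3)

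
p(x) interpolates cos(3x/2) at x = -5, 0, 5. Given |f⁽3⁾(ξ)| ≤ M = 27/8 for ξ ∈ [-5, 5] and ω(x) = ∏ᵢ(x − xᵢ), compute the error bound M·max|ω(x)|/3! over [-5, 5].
125*sqrt(3)/8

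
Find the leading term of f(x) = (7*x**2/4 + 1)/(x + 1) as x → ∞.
7*x/4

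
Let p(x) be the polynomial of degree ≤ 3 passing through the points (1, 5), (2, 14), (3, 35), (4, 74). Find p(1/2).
25/8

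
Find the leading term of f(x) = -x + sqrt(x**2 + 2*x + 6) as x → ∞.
1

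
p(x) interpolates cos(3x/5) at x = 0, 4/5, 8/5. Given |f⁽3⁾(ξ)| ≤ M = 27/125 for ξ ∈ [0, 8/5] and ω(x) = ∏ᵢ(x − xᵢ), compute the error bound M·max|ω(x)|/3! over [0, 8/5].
64*sqrt(3)/15625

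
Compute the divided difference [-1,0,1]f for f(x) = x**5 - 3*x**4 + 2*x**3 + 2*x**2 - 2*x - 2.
-1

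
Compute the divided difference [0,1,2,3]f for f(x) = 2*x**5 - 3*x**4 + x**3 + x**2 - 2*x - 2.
33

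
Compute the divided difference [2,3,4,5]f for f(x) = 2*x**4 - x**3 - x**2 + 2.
27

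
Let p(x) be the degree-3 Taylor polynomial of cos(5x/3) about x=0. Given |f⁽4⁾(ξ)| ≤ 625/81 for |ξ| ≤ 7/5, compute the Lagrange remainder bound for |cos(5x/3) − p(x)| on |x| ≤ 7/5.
2401/1944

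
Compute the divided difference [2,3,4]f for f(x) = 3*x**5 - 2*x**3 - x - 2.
837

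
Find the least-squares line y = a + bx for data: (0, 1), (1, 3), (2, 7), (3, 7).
a = 6/5, b = 11/5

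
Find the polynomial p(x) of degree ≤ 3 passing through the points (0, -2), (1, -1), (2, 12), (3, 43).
x**3 + 3*x**2 - 3*x - 2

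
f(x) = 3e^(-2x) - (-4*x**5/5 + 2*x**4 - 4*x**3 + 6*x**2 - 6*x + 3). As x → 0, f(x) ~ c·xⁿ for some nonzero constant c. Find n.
6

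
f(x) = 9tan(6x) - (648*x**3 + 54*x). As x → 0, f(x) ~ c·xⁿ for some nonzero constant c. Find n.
5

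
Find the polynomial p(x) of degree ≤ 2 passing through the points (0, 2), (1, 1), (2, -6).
-3*x**2 + 2*x + 2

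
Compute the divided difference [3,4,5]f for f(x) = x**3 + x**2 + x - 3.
13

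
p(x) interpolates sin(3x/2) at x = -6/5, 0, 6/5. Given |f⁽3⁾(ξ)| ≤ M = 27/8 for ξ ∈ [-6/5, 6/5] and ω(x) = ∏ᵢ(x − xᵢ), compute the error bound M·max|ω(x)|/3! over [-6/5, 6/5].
27*sqrt(3)/125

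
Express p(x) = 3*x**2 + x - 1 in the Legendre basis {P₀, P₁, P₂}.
P₁ + (2)P₂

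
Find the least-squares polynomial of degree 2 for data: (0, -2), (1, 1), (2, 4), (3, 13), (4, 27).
-7/5 - x + (2)x²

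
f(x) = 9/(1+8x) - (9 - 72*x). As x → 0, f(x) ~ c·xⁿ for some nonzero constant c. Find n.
2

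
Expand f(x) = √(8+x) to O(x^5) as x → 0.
2*sqrt(2) + sqrt(2)*x/8 - sqrt(2)*x**2/256 + sqrt(2)*x**3/4096 - 5*sqrt(2)*x**4/262144 + O(x**5)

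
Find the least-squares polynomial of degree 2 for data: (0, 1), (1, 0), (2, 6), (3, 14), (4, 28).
27/35 + (-82/35)x + (16/7)x²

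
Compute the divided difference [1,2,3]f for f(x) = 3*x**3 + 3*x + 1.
18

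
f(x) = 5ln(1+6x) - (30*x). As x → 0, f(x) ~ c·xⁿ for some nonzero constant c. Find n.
2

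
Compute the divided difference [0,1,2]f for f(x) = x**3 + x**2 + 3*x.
4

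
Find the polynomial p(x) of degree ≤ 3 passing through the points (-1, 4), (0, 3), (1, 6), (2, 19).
x**3 + 2*x**2 + 3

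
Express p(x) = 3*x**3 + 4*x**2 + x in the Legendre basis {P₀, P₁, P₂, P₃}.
(4/3)P₀ + (14/5)P₁ + (8/3)P₂ + (6/5)P₃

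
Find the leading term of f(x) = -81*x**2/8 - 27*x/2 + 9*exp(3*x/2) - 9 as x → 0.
81*x**3/16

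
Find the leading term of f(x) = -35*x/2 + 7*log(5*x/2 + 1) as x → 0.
-175*x**2/8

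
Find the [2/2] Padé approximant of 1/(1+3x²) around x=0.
1/(3*x**2 + 1)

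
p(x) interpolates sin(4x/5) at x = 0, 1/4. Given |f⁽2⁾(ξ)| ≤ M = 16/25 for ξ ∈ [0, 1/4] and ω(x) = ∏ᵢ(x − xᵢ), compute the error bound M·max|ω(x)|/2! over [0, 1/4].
1/200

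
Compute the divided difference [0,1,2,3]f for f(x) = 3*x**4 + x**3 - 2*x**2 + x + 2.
19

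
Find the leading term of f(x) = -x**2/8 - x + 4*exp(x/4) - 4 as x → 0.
x**3/96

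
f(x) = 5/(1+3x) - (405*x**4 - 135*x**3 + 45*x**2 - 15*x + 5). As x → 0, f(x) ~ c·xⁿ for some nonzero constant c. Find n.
5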